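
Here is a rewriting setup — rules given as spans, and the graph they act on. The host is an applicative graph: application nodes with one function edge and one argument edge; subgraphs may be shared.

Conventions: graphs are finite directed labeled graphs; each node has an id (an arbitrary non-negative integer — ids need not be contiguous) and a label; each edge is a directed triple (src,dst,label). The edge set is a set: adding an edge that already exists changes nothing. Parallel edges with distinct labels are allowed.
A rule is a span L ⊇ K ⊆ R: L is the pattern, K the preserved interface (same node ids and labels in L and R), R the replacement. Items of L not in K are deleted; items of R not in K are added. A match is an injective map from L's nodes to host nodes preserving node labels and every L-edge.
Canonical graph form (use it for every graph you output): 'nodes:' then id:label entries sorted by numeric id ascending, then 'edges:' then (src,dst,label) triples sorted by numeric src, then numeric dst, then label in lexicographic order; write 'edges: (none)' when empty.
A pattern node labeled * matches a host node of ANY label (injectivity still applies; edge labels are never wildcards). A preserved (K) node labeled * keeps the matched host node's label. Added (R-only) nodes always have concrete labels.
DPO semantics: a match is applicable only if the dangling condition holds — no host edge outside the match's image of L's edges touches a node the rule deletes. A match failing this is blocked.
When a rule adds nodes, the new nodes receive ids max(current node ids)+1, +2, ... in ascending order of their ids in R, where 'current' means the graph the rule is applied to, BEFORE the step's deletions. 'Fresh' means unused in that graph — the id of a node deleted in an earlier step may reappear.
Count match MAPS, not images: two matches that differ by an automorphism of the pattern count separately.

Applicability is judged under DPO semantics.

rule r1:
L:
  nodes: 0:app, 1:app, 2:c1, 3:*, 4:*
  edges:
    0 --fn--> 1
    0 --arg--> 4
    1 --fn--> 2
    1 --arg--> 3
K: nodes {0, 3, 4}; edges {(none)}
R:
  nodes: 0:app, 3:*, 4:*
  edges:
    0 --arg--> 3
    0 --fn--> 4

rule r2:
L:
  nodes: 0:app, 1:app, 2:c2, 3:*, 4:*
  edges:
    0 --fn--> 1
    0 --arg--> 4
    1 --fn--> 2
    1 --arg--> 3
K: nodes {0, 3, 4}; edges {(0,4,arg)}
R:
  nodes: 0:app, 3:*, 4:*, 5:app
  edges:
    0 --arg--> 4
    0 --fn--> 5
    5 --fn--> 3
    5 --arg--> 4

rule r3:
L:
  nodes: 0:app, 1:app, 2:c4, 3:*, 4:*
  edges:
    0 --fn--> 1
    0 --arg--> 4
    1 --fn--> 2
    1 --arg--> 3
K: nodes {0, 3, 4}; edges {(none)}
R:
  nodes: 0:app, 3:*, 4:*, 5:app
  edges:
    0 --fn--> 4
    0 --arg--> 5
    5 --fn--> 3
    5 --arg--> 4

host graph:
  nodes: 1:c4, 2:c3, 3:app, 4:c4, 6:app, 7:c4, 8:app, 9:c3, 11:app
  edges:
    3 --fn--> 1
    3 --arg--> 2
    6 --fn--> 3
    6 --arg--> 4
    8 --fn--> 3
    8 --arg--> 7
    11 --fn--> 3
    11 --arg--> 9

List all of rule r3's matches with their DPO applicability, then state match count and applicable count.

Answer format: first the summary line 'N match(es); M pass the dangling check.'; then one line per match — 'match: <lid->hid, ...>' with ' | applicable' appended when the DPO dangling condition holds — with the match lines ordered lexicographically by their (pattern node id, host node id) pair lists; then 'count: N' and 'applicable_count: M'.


3 match(es); 0 pass the dangling check.
match: 0->6, 1->3, 2->1, 3->2, 4->4
match: 0->8, 1->3, 2->1, 3->2, 4->7
match: 0->11, 1->3, 2->1, 3->2, 4->9
count: 3
applicable_count: 0


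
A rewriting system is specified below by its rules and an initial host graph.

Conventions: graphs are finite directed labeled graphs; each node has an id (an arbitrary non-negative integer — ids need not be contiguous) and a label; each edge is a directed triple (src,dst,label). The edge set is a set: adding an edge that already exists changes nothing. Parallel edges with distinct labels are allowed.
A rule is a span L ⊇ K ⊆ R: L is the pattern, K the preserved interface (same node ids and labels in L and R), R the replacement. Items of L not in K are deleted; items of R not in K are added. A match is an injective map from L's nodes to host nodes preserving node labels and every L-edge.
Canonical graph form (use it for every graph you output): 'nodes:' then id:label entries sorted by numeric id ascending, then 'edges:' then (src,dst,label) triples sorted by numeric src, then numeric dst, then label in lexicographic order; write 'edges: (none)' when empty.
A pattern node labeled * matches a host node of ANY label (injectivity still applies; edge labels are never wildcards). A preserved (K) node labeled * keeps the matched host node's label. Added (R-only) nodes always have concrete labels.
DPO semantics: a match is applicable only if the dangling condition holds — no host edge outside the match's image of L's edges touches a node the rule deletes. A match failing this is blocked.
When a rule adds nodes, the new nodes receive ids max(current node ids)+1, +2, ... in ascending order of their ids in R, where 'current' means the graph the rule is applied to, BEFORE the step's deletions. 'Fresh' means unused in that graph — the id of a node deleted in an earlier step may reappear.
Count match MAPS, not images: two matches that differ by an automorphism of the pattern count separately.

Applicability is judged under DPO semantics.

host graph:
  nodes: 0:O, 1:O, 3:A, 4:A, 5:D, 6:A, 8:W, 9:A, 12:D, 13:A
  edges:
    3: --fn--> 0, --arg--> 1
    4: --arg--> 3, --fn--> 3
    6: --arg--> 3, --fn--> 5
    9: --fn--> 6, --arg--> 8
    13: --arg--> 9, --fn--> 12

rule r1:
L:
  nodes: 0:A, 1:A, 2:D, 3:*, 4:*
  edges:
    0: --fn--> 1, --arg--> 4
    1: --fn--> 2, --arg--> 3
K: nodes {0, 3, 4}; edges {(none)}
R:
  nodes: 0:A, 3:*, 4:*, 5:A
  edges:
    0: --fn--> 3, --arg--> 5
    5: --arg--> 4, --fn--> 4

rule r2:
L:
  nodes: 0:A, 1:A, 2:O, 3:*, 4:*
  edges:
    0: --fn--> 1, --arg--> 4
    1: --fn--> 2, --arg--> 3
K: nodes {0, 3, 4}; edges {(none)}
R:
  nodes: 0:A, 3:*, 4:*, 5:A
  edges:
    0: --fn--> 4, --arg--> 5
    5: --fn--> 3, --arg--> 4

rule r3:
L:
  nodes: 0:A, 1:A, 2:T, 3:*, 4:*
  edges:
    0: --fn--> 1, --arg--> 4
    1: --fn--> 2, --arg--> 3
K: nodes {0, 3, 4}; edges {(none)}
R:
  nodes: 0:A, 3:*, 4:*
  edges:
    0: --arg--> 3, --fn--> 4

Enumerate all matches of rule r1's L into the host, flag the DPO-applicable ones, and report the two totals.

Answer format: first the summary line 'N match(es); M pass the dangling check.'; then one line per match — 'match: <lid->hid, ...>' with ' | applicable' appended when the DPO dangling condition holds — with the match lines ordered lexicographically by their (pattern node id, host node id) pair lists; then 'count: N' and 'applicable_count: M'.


1 match(es); 1 pass the dangling check.
match: 0->9, 1->6, 2->5, 3->3, 4->8 | applicable
count: 1
applicable_count: 1


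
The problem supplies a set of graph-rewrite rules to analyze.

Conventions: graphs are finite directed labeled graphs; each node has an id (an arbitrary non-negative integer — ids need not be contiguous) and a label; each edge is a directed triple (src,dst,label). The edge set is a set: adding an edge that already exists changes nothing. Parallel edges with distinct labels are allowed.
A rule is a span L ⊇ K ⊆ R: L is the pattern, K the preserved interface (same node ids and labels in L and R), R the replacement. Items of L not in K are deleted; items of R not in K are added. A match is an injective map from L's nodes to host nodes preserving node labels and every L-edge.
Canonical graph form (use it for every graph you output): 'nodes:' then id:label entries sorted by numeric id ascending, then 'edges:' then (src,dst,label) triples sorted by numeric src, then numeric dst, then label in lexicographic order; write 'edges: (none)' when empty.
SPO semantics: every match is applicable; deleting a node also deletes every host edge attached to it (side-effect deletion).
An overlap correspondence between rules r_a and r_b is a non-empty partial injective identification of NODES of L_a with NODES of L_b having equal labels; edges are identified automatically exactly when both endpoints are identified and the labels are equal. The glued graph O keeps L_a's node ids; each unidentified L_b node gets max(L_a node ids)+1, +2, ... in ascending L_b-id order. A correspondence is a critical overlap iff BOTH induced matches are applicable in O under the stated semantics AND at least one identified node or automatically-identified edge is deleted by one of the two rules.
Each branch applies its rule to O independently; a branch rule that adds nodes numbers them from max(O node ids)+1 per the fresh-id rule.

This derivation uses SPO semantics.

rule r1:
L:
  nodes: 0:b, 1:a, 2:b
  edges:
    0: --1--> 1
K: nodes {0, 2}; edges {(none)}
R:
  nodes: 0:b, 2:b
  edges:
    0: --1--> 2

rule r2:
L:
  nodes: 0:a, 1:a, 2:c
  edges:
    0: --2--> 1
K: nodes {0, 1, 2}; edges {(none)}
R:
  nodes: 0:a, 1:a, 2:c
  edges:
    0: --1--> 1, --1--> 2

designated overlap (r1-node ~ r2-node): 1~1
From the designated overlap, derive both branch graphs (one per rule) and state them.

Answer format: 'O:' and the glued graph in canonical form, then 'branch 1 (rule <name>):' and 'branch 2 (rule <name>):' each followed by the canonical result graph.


O:
nodes: 0:b, 1:a, 2:b, 3:a, 4:c
edges: (0,1,1); (3,1,2)
branch 1 (rule r1):
nodes: 0:b, 2:b, 3:a, 4:c
edges: (0,2,1)
branch 2 (rule r2):
nodes: 0:b, 1:a, 2:b, 3:a, 4:c
edges: (0,1,1); (3,1,1); (3,4,1)


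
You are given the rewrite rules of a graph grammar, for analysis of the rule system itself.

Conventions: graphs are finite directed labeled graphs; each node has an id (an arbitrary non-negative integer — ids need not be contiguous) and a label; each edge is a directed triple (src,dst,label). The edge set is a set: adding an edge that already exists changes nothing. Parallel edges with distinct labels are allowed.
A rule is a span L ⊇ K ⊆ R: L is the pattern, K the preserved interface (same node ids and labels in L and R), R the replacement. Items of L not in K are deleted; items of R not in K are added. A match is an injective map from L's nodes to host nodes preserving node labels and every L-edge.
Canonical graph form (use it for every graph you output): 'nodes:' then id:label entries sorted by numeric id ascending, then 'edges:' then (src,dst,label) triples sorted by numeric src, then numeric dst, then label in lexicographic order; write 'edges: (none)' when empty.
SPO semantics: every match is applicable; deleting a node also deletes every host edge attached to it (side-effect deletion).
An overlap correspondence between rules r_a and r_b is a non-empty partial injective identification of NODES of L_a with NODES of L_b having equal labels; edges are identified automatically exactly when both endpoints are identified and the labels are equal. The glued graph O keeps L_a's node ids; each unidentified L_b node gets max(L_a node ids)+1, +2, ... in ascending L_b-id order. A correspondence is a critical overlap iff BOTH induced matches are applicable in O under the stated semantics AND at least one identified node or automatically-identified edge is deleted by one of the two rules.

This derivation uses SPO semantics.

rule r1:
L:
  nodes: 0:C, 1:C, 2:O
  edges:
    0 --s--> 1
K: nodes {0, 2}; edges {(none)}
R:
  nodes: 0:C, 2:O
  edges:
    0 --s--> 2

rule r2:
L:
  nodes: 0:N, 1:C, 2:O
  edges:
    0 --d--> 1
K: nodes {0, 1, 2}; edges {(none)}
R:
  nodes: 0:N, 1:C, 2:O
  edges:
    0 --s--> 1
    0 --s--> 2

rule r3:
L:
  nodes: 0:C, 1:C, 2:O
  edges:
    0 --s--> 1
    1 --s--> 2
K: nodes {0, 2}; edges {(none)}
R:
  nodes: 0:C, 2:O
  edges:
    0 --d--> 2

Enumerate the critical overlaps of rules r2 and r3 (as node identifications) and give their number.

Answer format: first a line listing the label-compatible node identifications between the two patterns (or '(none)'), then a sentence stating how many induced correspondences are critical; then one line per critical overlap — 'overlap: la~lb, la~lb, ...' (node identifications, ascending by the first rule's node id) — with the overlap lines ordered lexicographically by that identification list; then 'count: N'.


label-compatible node identifications between L(r2) and L(r3): 1~0, 1~1, 2~2
2 of the induced correspondences are critical overlaps of r2 and r3.
overlap: 1~1
overlap: 1~1, 2~2
count: 2


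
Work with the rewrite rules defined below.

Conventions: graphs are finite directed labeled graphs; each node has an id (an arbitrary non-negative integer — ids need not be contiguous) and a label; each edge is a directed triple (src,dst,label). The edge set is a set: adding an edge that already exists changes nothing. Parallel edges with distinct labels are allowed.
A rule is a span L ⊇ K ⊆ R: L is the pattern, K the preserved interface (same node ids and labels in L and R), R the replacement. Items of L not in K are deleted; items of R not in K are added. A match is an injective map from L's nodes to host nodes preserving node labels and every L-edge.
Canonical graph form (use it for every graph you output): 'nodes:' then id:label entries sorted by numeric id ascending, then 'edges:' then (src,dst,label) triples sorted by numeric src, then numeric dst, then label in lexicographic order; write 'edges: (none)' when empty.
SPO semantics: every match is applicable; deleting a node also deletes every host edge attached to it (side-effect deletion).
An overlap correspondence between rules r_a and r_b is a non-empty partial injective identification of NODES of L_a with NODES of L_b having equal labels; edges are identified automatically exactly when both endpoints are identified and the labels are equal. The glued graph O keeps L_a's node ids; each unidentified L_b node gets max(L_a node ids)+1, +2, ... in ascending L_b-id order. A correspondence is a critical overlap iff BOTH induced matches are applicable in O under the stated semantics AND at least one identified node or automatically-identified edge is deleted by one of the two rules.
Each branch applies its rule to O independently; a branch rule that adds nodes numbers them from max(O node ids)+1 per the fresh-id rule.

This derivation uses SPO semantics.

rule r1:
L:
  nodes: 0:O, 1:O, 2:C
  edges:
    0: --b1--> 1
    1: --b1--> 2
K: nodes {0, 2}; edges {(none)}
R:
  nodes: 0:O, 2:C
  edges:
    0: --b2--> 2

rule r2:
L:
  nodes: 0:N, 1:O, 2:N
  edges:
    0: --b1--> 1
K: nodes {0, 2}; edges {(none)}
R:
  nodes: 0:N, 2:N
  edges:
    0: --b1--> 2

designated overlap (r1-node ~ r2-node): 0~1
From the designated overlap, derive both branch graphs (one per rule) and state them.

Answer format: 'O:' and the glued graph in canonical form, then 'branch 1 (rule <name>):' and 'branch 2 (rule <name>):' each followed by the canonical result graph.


O:
nodes: 0:O, 1:O, 2:C, 3:N, 4:N
edges: (0,1,b1); (1,2,b1); (3,0,b1)
branch 1 (rule r1):
nodes: 0:O, 2:C, 3:N, 4:N
edges: (0,2,b2); (3,0,b1)
branch 2 (rule r2):
nodes: 1:O, 2:C, 3:N, 4:N
edges: (1,2,b1); (3,4,b1)


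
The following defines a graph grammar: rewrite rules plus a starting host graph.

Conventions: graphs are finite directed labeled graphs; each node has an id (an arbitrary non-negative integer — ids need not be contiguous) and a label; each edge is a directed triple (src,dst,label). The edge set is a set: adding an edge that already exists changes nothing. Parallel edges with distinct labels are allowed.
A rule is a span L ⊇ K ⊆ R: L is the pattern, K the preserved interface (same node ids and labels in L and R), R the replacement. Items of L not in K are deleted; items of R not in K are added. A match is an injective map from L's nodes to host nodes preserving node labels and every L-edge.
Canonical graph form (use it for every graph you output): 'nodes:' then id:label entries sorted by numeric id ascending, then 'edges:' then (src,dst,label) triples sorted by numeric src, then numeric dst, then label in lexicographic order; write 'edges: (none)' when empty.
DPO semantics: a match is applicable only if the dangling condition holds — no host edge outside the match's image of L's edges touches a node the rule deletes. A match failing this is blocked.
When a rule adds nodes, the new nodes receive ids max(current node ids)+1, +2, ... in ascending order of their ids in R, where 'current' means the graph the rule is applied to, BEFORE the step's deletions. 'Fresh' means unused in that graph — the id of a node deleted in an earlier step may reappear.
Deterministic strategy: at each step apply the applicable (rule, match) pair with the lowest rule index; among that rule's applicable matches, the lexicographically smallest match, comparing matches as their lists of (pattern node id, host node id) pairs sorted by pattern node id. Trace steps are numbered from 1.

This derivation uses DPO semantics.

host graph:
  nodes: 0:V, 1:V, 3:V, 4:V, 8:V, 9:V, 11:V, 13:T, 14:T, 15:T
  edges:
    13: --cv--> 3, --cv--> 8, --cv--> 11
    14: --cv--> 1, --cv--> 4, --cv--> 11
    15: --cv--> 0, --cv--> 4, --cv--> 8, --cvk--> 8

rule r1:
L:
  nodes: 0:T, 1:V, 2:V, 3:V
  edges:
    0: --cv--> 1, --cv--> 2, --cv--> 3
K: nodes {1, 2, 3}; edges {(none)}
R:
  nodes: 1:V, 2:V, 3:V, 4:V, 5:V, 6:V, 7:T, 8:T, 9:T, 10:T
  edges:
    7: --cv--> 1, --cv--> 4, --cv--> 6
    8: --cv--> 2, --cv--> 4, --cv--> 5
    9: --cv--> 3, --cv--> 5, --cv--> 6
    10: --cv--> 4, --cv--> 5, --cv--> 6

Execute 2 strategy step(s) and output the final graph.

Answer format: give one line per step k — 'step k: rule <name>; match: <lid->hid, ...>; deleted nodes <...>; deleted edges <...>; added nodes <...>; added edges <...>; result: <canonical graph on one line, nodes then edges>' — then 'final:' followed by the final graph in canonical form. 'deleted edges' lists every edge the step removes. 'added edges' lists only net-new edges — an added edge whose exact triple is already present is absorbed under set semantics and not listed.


step 1: rule r1; match: 0->13, 1->3, 2->8, 3->11; deleted nodes 13; deleted edges (13,3,cv); (13,8,cv); (13,11,cv); added nodes 16, 17, 18, 19, 20, 21, 22; added edges (19,3,cv); (19,16,cv); (19,18,cv); (20,8,cv); (20,16,cv); (20,17,cv); (21,11,cv); (21,17,cv); (21,18,cv); (22,16,cv); (22,17,cv); (22,18,cv); result: nodes: 0:V, 1:V, 3:V, 4:V, 8:V, 9:V, 11:V, 14:T, 15:T, 16:V, 17:V, 18:V, 19:T, 20:T, 21:T, 22:T edges: (14,1,cv); (14,4,cv); (14,11,cv); (15,0,cv); (15,4,cv); (15,8,cv); (15,8,cvk); (19,3,cv); (19,16,cv); (19,18,cv); (20,8,cv); (20,16,cv); (20,17,cv); (21,11,cv); (21,17,cv); (21,18,cv); (22,16,cv); (22,17,cv); (22,18,cv)
step 2: rule r1; match: 0->14, 1->1, 2->4, 3->11; deleted nodes 14; deleted edges (14,1,cv); (14,4,cv); (14,11,cv); added nodes 23, 24, 25, 26, 27, 28, 29; added edges (26,1,cv); (26,23,cv); (26,25,cv); (27,4,cv); (27,23,cv); (27,24,cv); (28,11,cv); (28,24,cv); (28,25,cv); (29,23,cv); (29,24,cv); (29,25,cv); result: nodes: 0:V, 1:V, 3:V, 4:V, 8:V, 9:V, 11:V, 15:T, 16:V, 17:V, 18:V, 19:T, 20:T, 21:T, 22:T, 23:V, 24:V, 25:V, 26:T, 27:T, 28:T, 29:T edges: (15,0,cv); (15,4,cv); (15,8,cv); (15,8,cvk); (19,3,cv); (19,16,cv); (19,18,cv); (20,8,cv); (20,16,cv); (20,17,cv); (21,11,cv); (21,17,cv); (21,18,cv); (22,16,cv); (22,17,cv); (22,18,cv); (26,1,cv); (26,23,cv); (26,25,cv); (27,4,cv); (27,23,cv); (27,24,cv); (28,11,cv); (28,24,cv); (28,25,cv); (29,23,cv); (29,24,cv); (29,25,cv)
final:
nodes: 0:V, 1:V, 3:V, 4:V, 8:V, 9:V, 11:V, 15:T, 16:V, 17:V, 18:V, 19:T, 20:T, 21:T, 22:T, 23:V, 24:V, 25:V, 26:T, 27:T, 28:T, 29:T
edges: (15,0,cv); (15,4,cv); (15,8,cv); (15,8,cvk); (19,3,cv); (19,16,cv); (19,18,cv); (20,8,cv); (20,16,cv); (20,17,cv); (21,11,cv); (21,17,cv); (21,18,cv); (22,16,cv); (22,17,cv); (22,18,cv); (26,1,cv); (26,23,cv); (26,25,cv); (27,4,cv); (27,23,cv); (27,24,cv); (28,11,cv); (28,24,cv); (28,25,cv); (29,23,cv); (29,24,cv); (29,25,cv)


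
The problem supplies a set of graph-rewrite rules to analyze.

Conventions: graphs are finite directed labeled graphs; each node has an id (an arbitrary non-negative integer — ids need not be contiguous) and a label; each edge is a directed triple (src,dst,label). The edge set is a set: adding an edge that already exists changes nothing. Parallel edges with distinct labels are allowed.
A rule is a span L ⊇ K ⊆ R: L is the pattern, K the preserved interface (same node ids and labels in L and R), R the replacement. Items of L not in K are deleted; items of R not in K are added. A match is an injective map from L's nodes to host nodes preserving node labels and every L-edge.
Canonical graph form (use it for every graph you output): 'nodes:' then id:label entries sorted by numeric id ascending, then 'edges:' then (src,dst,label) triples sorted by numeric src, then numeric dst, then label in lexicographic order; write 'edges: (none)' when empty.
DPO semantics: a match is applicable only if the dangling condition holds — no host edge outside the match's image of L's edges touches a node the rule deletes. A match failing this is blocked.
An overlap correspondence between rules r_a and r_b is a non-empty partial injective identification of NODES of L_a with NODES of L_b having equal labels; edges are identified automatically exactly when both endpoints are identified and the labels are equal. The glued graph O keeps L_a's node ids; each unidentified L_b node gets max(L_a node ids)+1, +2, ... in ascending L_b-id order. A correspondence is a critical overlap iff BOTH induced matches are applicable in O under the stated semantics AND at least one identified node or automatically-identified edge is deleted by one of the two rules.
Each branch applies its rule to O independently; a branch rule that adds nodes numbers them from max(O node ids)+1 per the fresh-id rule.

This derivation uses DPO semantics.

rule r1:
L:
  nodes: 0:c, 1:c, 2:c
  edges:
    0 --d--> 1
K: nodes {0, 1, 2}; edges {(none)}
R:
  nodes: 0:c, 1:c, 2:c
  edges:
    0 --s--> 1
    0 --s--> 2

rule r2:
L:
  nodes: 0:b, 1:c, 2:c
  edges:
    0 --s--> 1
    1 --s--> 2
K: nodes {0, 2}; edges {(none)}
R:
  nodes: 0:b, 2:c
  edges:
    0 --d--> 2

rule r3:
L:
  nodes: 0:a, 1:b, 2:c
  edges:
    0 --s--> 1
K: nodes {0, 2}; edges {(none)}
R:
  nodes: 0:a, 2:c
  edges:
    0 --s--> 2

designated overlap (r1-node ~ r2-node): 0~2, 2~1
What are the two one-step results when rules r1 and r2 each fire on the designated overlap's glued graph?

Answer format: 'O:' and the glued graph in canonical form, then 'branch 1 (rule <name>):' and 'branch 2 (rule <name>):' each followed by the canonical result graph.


O:
nodes: 0:c, 1:c, 2:c, 3:b
edges: (0,1,d); (2,0,s); (3,2,s)
branch 1 (rule r1):
nodes: 0:c, 1:c, 2:c, 3:b
edges: (0,1,s); (0,2,s); (2,0,s); (3,2,s)
branch 2 (rule r2):
nodes: 0:c, 1:c, 3:b
edges: (0,1,d); (3,0,d)


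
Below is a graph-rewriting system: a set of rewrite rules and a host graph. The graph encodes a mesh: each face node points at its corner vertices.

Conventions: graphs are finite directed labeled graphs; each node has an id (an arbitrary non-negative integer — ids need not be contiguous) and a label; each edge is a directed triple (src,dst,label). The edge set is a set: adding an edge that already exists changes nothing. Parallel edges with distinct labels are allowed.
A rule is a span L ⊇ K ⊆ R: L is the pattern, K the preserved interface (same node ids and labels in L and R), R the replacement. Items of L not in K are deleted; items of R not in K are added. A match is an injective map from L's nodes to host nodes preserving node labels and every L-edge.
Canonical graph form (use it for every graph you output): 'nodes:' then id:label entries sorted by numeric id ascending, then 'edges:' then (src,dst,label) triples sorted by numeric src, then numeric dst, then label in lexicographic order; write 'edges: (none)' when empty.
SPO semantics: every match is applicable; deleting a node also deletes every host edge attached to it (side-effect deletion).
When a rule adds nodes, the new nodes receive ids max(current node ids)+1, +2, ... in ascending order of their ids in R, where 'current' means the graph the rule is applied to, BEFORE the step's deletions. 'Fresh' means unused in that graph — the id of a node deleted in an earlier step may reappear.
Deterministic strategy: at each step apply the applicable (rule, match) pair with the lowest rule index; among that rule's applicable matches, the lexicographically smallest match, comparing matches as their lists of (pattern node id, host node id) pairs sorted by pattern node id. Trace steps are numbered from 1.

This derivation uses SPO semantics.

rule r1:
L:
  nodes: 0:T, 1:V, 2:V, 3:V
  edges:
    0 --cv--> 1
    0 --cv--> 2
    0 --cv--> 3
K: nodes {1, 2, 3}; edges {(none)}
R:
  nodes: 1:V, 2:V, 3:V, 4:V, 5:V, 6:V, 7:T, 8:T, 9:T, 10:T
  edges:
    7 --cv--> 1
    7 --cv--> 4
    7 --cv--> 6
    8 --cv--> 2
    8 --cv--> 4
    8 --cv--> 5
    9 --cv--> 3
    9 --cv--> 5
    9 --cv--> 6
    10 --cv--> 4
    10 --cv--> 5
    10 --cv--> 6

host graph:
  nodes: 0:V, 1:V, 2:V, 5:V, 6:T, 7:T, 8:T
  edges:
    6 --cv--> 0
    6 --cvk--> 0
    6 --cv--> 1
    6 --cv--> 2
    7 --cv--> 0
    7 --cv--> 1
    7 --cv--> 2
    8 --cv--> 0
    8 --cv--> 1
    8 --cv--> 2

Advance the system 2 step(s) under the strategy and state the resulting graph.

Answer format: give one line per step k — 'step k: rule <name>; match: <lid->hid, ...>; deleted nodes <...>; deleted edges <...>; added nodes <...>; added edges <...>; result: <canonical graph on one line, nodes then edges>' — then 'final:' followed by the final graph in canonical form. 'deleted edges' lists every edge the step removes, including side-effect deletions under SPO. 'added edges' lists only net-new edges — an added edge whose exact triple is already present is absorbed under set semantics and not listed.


step 1: rule r1; match: 0->6, 1->0, 2->1, 3->2; deleted nodes 6; deleted edges (6,0,cv); (6,0,cvk); (6,1,cv); (6,2,cv); added nodes 9, 10, 11, 12, 13, 14, 15; added edges (12,0,cv); (12,9,cv); (12,11,cv); (13,1,cv); (13,9,cv); (13,10,cv); (14,2,cv); (14,10,cv); (14,11,cv); (15,9,cv); (15,10,cv); (15,11,cv); result: nodes: 0:V, 1:V, 2:V, 5:V, 7:T, 8:T, 9:V, 10:V, 11:V, 12:T, 13:T, 14:T, 15:T edges: (7,0,cv); (7,1,cv); (7,2,cv); (8,0,cv); (8,1,cv); (8,2,cv); (12,0,cv); (12,9,cv); (12,11,cv); (13,1,cv); (13,9,cv); (13,10,cv); (14,2,cv); (14,10,cv); (14,11,cv); (15,9,cv); (15,10,cv); (15,11,cv)
step 2: rule r1; match: 0->7, 1->0, 2->1, 3->2; deleted nodes 7; deleted edges (7,0,cv); (7,1,cv); (7,2,cv); added nodes 16, 17, 18, 19, 20, 21, 22; added edges (19,0,cv); (19,16,cv); (19,18,cv); (20,1,cv); (20,16,cv); (20,17,cv); (21,2,cv); (21,17,cv); (21,18,cv); (22,16,cv); (22,17,cv); (22,18,cv); result: nodes: 0:V, 1:V, 2:V, 5:V, 8:T, 9:V, 10:V, 11:V, 12:T, 13:T, 14:T, 15:T, 16:V, 17:V, 18:V, 19:T, 20:T, 21:T, 22:T edges: (8,0,cv); (8,1,cv); (8,2,cv); (12,0,cv); (12,9,cv); (12,11,cv); (13,1,cv); (13,9,cv); (13,10,cv); (14,2,cv); (14,10,cv); (14,11,cv); (15,9,cv); (15,10,cv); (15,11,cv); (19,0,cv); (19,16,cv); (19,18,cv); (20,1,cv); (20,16,cv); (20,17,cv); (21,2,cv); (21,17,cv); (21,18,cv); (22,16,cv); (22,17,cv); (22,18,cv)
final:
nodes: 0:V, 1:V, 2:V, 5:V, 8:T, 9:V, 10:V, 11:V, 12:T, 13:T, 14:T, 15:T, 16:V, 17:V, 18:V, 19:T, 20:T, 21:T, 22:T
edges: (8,0,cv); (8,1,cv); (8,2,cv); (12,0,cv); (12,9,cv); (12,11,cv); (13,1,cv); (13,9,cv); (13,10,cv); (14,2,cv); (14,10,cv); (14,11,cv); (15,9,cv); (15,10,cv); (15,11,cv); (19,0,cv); (19,16,cv); (19,18,cv); (20,1,cv); (20,16,cv); (20,17,cv); (21,2,cv); (21,17,cv); (21,18,cv); (22,16,cv); (22,17,cv); (22,18,cv)


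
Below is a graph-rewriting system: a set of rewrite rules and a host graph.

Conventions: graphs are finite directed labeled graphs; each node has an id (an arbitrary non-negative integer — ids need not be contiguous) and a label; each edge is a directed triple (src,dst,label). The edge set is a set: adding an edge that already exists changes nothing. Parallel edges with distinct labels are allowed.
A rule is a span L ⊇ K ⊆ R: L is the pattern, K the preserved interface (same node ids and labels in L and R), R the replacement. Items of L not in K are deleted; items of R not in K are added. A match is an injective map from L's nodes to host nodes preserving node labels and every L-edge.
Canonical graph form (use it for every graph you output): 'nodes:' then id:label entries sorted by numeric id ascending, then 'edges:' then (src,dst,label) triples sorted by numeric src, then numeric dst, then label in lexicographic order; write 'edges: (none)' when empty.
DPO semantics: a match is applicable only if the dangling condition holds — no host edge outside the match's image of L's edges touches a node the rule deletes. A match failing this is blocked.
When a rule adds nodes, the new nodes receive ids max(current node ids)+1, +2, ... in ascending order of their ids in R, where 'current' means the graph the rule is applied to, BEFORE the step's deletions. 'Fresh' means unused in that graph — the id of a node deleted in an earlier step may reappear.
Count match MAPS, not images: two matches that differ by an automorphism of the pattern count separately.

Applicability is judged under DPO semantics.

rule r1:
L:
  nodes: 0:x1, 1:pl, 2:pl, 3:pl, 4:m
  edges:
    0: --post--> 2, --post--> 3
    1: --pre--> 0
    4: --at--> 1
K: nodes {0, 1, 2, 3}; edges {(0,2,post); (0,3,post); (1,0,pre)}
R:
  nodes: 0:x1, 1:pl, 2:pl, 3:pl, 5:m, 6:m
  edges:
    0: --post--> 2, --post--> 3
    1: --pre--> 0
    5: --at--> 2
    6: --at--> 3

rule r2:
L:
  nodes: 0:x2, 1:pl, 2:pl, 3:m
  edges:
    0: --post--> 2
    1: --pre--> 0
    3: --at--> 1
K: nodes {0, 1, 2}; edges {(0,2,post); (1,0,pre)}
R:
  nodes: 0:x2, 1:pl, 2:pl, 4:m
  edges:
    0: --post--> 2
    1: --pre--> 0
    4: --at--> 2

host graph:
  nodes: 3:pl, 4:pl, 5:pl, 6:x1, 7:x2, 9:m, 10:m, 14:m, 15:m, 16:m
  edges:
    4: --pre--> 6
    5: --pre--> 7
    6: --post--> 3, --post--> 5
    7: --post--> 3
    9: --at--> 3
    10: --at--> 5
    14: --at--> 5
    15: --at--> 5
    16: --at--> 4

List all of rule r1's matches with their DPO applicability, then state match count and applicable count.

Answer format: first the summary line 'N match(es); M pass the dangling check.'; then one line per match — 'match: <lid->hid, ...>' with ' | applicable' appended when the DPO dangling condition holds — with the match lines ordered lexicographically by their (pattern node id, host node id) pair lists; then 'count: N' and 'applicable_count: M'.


2 match(es); 2 pass the dangling check.
match: 0->6, 1->4, 2->3, 3->5, 4->16 | applicable
match: 0->6, 1->4, 2->5, 3->3, 4->16 | applicable
count: 2
applicable_count: 2


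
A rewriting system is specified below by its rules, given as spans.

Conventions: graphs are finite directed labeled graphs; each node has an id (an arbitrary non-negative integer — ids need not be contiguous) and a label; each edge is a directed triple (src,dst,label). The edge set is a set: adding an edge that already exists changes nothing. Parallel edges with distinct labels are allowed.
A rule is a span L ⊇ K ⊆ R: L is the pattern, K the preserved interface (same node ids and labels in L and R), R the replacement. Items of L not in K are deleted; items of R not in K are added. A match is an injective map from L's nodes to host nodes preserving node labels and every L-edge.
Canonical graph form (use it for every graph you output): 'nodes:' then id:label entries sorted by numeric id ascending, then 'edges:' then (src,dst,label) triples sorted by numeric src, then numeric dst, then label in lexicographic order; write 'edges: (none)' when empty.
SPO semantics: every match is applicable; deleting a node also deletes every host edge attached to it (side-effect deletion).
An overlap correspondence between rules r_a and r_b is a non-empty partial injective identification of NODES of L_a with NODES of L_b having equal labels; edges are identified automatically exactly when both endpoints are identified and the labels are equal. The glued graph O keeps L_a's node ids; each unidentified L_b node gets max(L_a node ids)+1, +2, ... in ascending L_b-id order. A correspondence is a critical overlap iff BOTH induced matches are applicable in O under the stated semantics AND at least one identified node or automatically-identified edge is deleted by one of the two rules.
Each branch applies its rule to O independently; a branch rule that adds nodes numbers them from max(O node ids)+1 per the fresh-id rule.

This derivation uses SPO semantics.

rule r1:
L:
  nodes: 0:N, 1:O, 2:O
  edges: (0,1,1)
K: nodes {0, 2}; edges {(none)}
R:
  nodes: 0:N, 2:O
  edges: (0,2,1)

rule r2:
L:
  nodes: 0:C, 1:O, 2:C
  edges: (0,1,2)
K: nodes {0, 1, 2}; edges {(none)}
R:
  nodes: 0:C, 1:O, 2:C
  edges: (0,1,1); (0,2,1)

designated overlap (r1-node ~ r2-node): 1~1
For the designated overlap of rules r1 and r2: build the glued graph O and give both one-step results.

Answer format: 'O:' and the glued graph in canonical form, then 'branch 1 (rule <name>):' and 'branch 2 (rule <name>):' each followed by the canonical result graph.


O:
nodes: 0:N, 1:O, 2:O, 3:C, 4:C
edges: (0,1,1); (3,1,2)
branch 1 (rule r1):
nodes: 0:N, 2:O, 3:C, 4:C
edges: (0,2,1)
branch 2 (rule r2):
nodes: 0:N, 1:O, 2:O, 3:C, 4:C
edges: (0,1,1); (3,1,1); (3,4,1)


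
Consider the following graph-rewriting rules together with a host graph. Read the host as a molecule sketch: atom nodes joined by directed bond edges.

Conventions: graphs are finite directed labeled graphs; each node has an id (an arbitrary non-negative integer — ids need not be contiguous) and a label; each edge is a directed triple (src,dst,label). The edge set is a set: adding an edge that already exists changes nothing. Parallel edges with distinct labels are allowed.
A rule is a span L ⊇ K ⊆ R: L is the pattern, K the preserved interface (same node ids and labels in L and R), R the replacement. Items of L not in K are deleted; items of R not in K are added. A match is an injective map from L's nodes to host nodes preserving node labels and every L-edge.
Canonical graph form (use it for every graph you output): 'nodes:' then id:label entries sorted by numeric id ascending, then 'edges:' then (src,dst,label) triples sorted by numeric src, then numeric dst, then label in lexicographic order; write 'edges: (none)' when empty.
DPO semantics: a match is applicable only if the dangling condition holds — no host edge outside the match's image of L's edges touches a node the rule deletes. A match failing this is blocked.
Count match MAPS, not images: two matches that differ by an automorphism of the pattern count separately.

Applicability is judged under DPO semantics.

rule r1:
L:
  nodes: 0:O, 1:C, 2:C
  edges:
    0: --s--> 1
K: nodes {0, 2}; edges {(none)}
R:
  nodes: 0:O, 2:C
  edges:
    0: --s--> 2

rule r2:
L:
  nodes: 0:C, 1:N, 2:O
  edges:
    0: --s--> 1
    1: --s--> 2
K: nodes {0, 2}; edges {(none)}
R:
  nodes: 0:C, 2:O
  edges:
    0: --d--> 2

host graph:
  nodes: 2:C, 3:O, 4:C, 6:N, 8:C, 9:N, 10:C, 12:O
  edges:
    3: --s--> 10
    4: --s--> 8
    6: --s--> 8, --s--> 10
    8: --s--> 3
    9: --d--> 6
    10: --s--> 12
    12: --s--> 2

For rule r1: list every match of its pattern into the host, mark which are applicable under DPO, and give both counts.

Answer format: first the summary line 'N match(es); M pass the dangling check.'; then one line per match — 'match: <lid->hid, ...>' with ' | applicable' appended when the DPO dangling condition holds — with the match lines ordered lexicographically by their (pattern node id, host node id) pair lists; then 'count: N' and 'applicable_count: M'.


6 match(es); 3 pass the dangling check.
match: 0->3, 1->10, 2->2
match: 0->3, 1->10, 2->4
match: 0->3, 1->10, 2->8
match: 0->12, 1->2, 2->4 | applicable
match: 0->12, 1->2, 2->8 | applicable
match: 0->12, 1->2, 2->10 | applicable
count: 6
applicable_count: 3


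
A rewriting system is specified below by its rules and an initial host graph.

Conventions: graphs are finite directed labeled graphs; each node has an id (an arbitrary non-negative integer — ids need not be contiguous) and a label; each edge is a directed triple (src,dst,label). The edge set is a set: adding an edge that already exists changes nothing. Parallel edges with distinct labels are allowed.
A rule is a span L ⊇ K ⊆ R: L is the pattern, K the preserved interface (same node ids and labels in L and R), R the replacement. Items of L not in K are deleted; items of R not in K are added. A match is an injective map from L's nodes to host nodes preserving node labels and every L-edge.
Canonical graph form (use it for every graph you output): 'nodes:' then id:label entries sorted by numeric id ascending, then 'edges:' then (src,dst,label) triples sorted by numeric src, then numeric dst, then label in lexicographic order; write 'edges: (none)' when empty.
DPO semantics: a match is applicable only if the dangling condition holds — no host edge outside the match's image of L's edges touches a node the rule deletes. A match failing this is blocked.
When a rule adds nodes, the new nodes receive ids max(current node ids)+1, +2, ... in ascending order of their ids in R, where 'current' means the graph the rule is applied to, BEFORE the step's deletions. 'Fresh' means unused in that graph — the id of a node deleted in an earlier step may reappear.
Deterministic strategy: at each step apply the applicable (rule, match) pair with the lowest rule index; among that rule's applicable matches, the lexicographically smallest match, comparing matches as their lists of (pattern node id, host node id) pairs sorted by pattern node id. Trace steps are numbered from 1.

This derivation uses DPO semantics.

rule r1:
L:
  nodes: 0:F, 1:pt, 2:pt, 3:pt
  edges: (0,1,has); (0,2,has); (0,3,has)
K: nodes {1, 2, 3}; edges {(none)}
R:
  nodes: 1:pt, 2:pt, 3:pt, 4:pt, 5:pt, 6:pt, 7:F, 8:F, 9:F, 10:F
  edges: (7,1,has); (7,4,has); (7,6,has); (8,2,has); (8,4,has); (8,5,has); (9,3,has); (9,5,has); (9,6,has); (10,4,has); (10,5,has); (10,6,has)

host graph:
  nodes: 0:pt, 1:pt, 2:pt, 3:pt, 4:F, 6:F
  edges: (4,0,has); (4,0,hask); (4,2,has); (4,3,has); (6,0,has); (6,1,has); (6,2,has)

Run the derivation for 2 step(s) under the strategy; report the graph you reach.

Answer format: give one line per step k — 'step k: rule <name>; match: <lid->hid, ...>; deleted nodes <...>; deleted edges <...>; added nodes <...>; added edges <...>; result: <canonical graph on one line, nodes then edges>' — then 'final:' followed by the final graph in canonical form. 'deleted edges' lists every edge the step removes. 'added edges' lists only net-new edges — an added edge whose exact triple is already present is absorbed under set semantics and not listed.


step 1: rule r1; match: 0->6, 1->0, 2->1, 3->2; deleted nodes 6; deleted edges (6,0,has); (6,1,has); (6,2,has); added nodes 7, 8, 9, 10, 11, 12, 13; added edges (10,0,has); (10,7,has); (10,9,has); (11,1,has); (11,7,has); (11,8,has); (12,2,has); (12,8,has); (12,9,has); (13,7,has); (13,8,has); (13,9,has); result: nodes: 0:pt, 1:pt, 2:pt, 3:pt, 4:F, 7:pt, 8:pt, 9:pt, 10:F, 11:F, 12:F, 13:F edges: (4,0,has); (4,0,hask); (4,2,has); (4,3,has); (10,0,has); (10,7,has); (10,9,has); (11,1,has); (11,7,has); (11,8,has); (12,2,has); (12,8,has); (12,9,has); (13,7,has); (13,8,has); (13,9,has)
step 2: rule r1; match: 0->10, 1->0, 2->7, 3->9; deleted nodes 10; deleted edges (10,0,has); (10,7,has); (10,9,has); added nodes 14, 15, 16, 17, 18, 19, 20; added edges (17,0,has); (17,14,has); (17,16,has); (18,7,has); (18,14,has); (18,15,has); (19,9,has); (19,15,has); (19,16,has); (20,14,has); (20,15,has); (20,16,has); result: nodes: 0:pt, 1:pt, 2:pt, 3:pt, 4:F, 7:pt, 8:pt, 9:pt, 11:F, 12:F, 13:F, 14:pt, 15:pt, 16:pt, 17:F, 18:F, 19:F, 20:F edges: (4,0,has); (4,0,hask); (4,2,has); (4,3,has); (11,1,has); (11,7,has); (11,8,has); (12,2,has); (12,8,has); (12,9,has); (13,7,has); (13,8,has); (13,9,has); (17,0,has); (17,14,has); (17,16,has); (18,7,has); (18,14,has); (18,15,has); (19,9,has); (19,15,has); (19,16,has); (20,14,has); (20,15,has); (20,16,has)
final:
nodes: 0:pt, 1:pt, 2:pt, 3:pt, 4:F, 7:pt, 8:pt, 9:pt, 11:F, 12:F, 13:F, 14:pt, 15:pt, 16:pt, 17:F, 18:F, 19:F, 20:F
edges: (4,0,has); (4,0,hask); (4,2,has); (4,3,has); (11,1,has); (11,7,has); (11,8,has); (12,2,has); (12,8,has); (12,9,has); (13,7,has); (13,8,has); (13,9,has); (17,0,has); (17,14,has); (17,16,has); (18,7,has); (18,14,has); (18,15,has); (19,9,has); (19,15,has); (19,16,has); (20,14,has); (20,15,has); (20,16,has)
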